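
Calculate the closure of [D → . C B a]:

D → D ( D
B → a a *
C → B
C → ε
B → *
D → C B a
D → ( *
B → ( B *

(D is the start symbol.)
{ [B → . ( B *], [B → . *], [B → . a a *], [C → . B], [C → .], [D → . C B a] }

To compute CLOSURE, for each item [A → α.Bβ] where B is a non-terminal, add [B → .γ] for all productions B → γ; repeat for the newly added items until nothing changes.

Start with: [D → . C B a]
  [D → . C B a] has the dot before C: add [C → . B], [C → .]
  [C → . B] has the dot before B: add [B → . a a *], [B → . *], [B → . ( B *]
No further items can be added.

CLOSURE = { [B → . ( B *], [B → . *], [B → . a a *], [C → . B], [C → .], [D → . C B a] }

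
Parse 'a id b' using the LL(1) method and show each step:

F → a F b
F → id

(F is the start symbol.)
LL(1) parsing maintains a stack (initially the start symbol over $) and the input. At each step: if the stack top is a terminal, match it against the current input token; if it is a non-terminal N, replace it with the RHS of M[N, lookahead] (the unique production whose predict set contains the lookahead).

Stack is shown with the top on the left.

Stack    Input     Action
-------------------------
F $      a id b $  output F → a F b
a F b $  a id b $  match 'a'
F b $    id b $    output F → id
id b $   id b $    match 'id'
b $      b $       match 'b'
$        $         accept

The string is accepted.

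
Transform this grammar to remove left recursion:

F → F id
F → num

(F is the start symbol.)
F → num F'
F' → id F'
F' → ε

F is directly left-recursive. The standard transformation for
  A → A α₁ | ... | A α_m | β₁ | ... | β_n
is
  A  → β₁ A' | ... | β_n A'
  A' → α₁ A' | ... | α_m A' | ε

F → num becomes F → num F'
F → F id becomes F' → id F'
Add F' → ε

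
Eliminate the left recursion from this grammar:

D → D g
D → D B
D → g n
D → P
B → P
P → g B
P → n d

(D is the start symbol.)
D → g n D'
D → P D'
D' → g D'
D' → B D'
D' → ε
B → P
P → g B
P → n d

D is directly left-recursive. The standard transformation for
  A → A α₁ | ... | A α_m | β₁ | ... | β_n
is
  A  → β₁ A' | ... | β_n A'
  A' → α₁ A' | ... | α_m A' | ε

D → g n becomes D → g n D'
D → P becomes D → P D'
D → D g becomes D' → g D'
D → D B becomes D' → B D'
Add D' → ε

Productions for other non-terminals are unchanged:
  B → P
  P → g B
  P → n d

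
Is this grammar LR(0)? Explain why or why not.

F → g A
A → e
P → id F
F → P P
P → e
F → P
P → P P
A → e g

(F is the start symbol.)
A grammar is LR(0) if no state in the canonical LR(0) collection has:
  - both a shift item (dot before a terminal) and a complete item (shift-reduce conflict), or
  - two or more complete items (reduce-reduce conflict; the accept item [F' → F .] counts as a complete item here).

Augment with F' → F and build the canonical LR(0) collection (I0 = CLOSURE({[F' → . F]}), then GOTO on every symbol after a dot until no new states appear). It has 12 states:
  I0: { [F → . P P], [F → . P], [F → . g A], [F' → . F], [P → . P P], [P → . e], [P → . id F] }  — shift
  I1: { [F' → F .] }  — accept
  I2: { [F → P . P], [F → P .], [P → . P P], [P → . e], [P → . id F], [P → P . P] }  — shift, reduce
  I3: { [P → e .] }  — reduce
  I4: { [A → . e g], [A → . e], [F → g . A] }  — shift
  I5: { [F → . P P], [F → . P], [F → . g A], [P → . P P], [P → . e], [P → . id F], [P → id . F] }  — shift
  I6: { [P → id F .] }  — reduce
  I7: { [F → g A .] }  — reduce
  I8: { [A → e . g], [A → e .] }  — shift, reduce
  I9: { [A → e g .] }  — reduce
  I10: { [F → P P .], [P → . P P], [P → . e], [P → . id F], [P → P . P], [P → P P .] }  — shift, 2 reduces
  I11: { [P → . P P], [P → . e], [P → . id F], [P → P . P], [P → P P .] }  — shift, reduce

Conflict in state I2:
  Shift-reduce conflict between [F → P .] and [P → . e]
So the grammar is NOT LR(0).

Answer: No. Shift-reduce conflict between [F → P .] and [P → . e]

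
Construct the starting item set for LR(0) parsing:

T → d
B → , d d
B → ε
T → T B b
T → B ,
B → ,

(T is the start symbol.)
First, augment the grammar with T' → T
I₀ = CLOSURE({ [T' → . T] }):
  [T' → . T] has the dot before T: add [T → . d], [T → . T B b], [T → . B ,]
  [T → . B ,] has the dot before B: add [B → . , d d], [B → .], [B → . ,]
No further items can be added.

I₀ = { [B → . , d d], [B → . ,], [B → .], [T → . B ,], [T → . T B b], [T → . d], [T' → . T] }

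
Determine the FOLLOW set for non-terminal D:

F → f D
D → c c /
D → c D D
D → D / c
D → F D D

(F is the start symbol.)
{ $, '/', 'c', 'f' }

To compute FOLLOW(D), find every occurrence of D on a right-hand side N → α D β: add FIRST(β) \ {ε}, and if β is empty or nullable also add FOLLOW(N). Iterate to a fixed point.

In F → f D: D is at the end, add FOLLOW(F)
In D → c D D: D is followed by D, add FIRST(D) \ {ε} = { 'c', 'f' }
In D → c D D: D is at the end; this adds FOLLOW(D) to itself — nothing new
In D → D / c: D is followed by '/' c, add FIRST('/' c) \ {ε} = { '/' }
In D → F D D: D is followed by D, add FIRST(D) \ {ε} = { 'c', 'f' }
In D → F D D: D is at the end; this adds FOLLOW(D) to itself — nothing new

The FOLLOW sets referred to above (computed the same way, to a fixed point):
  FOLLOW(F) = { $, 'c', 'f' }

Taking the union: FOLLOW(D) = { $, '/', 'c', 'f' }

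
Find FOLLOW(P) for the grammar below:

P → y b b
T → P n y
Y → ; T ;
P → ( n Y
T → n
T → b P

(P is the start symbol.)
To compute FOLLOW(P), find every occurrence of P on a right-hand side N → α P β: add FIRST(β) \ {ε}, and if β is empty or nullable also add FOLLOW(N). Iterate to a fixed point.

P is the start symbol, so $ ∈ FOLLOW(P).
In T → P n y: P is followed by n y, add FIRST(n y) \ {ε} = { 'n' }
In T → b P: P is at the end, add FOLLOW(T)

The FOLLOW sets referred to above (computed the same way, to a fixed point):
  FOLLOW(T) = { ';' }

Taking the union: FOLLOW(P) = { $, ';', 'n' }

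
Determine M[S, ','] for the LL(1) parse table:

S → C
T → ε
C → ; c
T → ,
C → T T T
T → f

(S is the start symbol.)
To find M[S, ','], we find productions for S where ',' is in the predict set (PREDICT(N → α) = (FIRST(α) \ {ε}) ∪ (FOLLOW(N) if α ⇒* ε)).

Relevant sets:
  FIRST(C) = { ',', ';', 'f', ε }
  FOLLOW(S) = { $ }

S → C: PREDICT = { $, ',', ';', 'f' }
  ',' is in predict set, so this production goes in M[S, ',']

M[S, ','] = S → C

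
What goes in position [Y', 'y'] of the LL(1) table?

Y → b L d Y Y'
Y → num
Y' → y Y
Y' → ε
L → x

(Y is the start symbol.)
To find M[Y', 'y'], we find productions for Y' where 'y' is in the predict set (PREDICT(N → α) = (FIRST(α) \ {ε}) ∪ (FOLLOW(N) if α ⇒* ε)).

Relevant sets:
  FOLLOW(Y') = { $, 'y' }

Y' → y Y: PREDICT = { 'y' }
  'y' is in predict set, so this production goes in M[Y', 'y']
Y' → ε: PREDICT = { $, 'y' }
  'y' is in predict set, so this production goes in M[Y', 'y']

M[Y', 'y'] = Y' → y Y, Y' → ε  (a multiply-defined cell — the grammar is not LL(1))

Answer: Y' → y Y, Y' → ε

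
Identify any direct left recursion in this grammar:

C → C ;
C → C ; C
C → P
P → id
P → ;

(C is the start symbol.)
C → C ;: LEFT RECURSIVE (starts with C)
C → C ; C: LEFT RECURSIVE (starts with C)
C → P: starts with P
P → id: starts with id
P → ;: starts with ';'

The grammar has direct left recursion on: C.

Answer: Yes, C is left-recursive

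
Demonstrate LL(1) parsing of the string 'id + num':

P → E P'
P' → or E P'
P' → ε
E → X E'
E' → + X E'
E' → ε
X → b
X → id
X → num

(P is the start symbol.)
Stack is shown with the top on the left.

Stack        Input       Action
-------------------------------
P $          id + num $  output P → E P'
E P' $       id + num $  output E → X E'
X E' P' $    id + num $  output X → id
id E' P' $   id + num $  match 'id'
E' P' $      + num $     output E' → + X E'
+ X E' P' $  + num $     match '+'
X E' P' $    num $       output X → num
num E' P' $  num $       match 'num'
E' P' $      $           output E' → ε
P' $         $           output P' → ε
$            $           accept

The string is accepted.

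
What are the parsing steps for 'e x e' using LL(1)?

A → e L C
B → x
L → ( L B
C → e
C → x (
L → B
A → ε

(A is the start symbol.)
LL(1) parsing maintains a stack (initially the start symbol over $) and the input. At each step: if the stack top is a terminal, match it against the current input token; if it is a non-terminal N, replace it with the RHS of M[N, lookahead] (the unique production whose predict set contains the lookahead).

Stack is shown with the top on the left.

Stack    Input    Action
------------------------
A $      e x e $  output A → e L C
e L C $  e x e $  match 'e'
L C $    x e $    output L → B
B C $    x e $    output B → x
x C $    x e $    match 'x'
C $      e $      output C → e
e $      e $      match 'e'
$        $        accept

The string is accepted.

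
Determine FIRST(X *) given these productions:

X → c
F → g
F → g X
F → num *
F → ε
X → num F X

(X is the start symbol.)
FIRST sets of the non-terminals involved (from the grammar, by fixed-point iteration):
  FIRST(X) = { 'c', 'num' }

To compute FIRST(X *), process the symbols left to right:
Symbol X is a non-terminal. Add FIRST(X) \ {ε} = { 'c', 'num' }
X is not nullable (ε ∉ FIRST(X)), so stop here.
FIRST(X *) = { 'c', 'num' }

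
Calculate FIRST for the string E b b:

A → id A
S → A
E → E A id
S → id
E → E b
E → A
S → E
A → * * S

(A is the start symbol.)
{ '*', 'id' }

FIRST sets of the non-terminals involved (from the grammar, by fixed-point iteration):
  FIRST(E) = { '*', 'id' }

To compute FIRST(E b b), process the symbols left to right:
Symbol E is a non-terminal. Add FIRST(E) \ {ε} = { '*', 'id' }
E is not nullable (ε ∉ FIRST(E)), so stop here.
FIRST(E b b) = { '*', 'id' }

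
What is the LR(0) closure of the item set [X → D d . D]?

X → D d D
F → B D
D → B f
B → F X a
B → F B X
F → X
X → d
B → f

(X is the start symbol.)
To compute CLOSURE, for each item [A → α.Bβ] where B is a non-terminal, add [B → .γ] for all productions B → γ; repeat for the newly added items until nothing changes.

Start with: [X → D d . D]
  [X → D d . D] has the dot before D: add [D → . B f]
  [D → . B f] has the dot before B: add [B → . F X a], [B → . F B X], [B → . f]
  [B → . F X a] has the dot before F: add [F → . B D], [F → . X]
  [F → . X] has the dot before X: add [X → . D d D], [X → . d]
No further items can be added.

CLOSURE = { [B → . F B X], [B → . F X a], [B → . f], [D → . B f], [F → . B D], [F → . X], [X → . D d D], [X → . d], [X → D d . D] }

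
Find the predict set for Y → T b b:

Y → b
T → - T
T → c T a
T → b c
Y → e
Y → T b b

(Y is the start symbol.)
PREDICT(Y → T b b) = (FIRST(RHS) \ {ε}) ∪ (FOLLOW(Y) if ε ∈ FIRST(RHS), i.e. RHS ⇒* ε)
FIRST(T) = { '-', 'b', 'c' }
FIRST(T b b) = { '-', 'b', 'c' }
ε ∉ FIRST(T b b), so FOLLOW(Y) is not added.
PREDICT(Y → T b b) = { '-', 'b', 'c' }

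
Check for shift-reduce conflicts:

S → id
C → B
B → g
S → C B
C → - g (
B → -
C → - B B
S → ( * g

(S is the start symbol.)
Yes — I2: [B → - .] vs [B → . -]; I11: [B → g .] vs [C → - g . (]

A shift-reduce conflict occurs when an LR(0) state has both:
  - a complete (reduce) item [A → α .] (dot at the end), and
  - a shift item [B → β . c γ] (dot before a terminal).

Augment with S' → S and build the canonical LR(0) collection (I0 = CLOSURE({[S' → . S]}), then GOTO on every symbol after a dot until no new states appear). It has 16 states:
  I0: { [B → . -], [B → . g], [C → . - B B], [C → . - g (], [C → . B], [S → . ( * g], [S → . C B], [S → . id], [S' → . S] }  — shift
  I1: { [S → ( . * g] }  — shift
  I2: { [B → - .], [B → . -], [B → . g], [C → - . B B], [C → - . g (] }  — shift, reduce
  I3: { [C → B .] }  — reduce
  I4: { [B → . -], [B → . g], [S → C . B] }  — shift
  I5: { [S' → S .] }  — accept
  I6: { [B → g .] }  — reduce
  I7: { [S → id .] }  — reduce
  I8: { [B → - .] }  — reduce
  I9: { [S → C B .] }  — reduce
  I10: { [B → . -], [B → . g], [C → - B . B] }  — shift
  I11: { [B → g .], [C → - g . (] }  — shift, reduce
  I12: { [C → - g ( .] }  — reduce
  I13: { [C → - B B .] }  — reduce
  I14: { [S → ( * . g] }  — shift
  I15: { [S → ( * g .] }  — reduce

I2 contains reduce item [B → - .] and shift items [B → . -], [B → . g], [C → - . g (] — shift-reduce conflict.
I11 contains reduce item [B → g .] and shift item [C → - g . (] — shift-reduce conflict.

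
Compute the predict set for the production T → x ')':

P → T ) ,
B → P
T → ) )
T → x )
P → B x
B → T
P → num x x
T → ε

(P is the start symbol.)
PREDICT(T → x ')') = (FIRST(RHS) \ {ε}) ∪ (FOLLOW(T) if ε ∈ FIRST(RHS), i.e. RHS ⇒* ε)
FIRST(x ')') = { 'x' }
ε ∉ FIRST(x ')'), so FOLLOW(T) is not added.
PREDICT(T → x ')') = { 'x' }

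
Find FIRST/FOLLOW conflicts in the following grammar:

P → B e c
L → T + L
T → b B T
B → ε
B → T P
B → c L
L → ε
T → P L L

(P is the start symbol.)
A FIRST/FOLLOW conflict occurs when a non-terminal N has a nullable alternative N → β (β ⇒* ε) and another alternative N → α with FIRST(α) ∩ FOLLOW(N) ≠ ∅: on such a lookahead the parser cannot decide between expanding α and letting N vanish via β.

Nullable non-terminals: B, L.
FIRST sets used below: FIRST(T) = { 'b', 'c', 'e' }

B: nullable alternative(s) B → ε; FOLLOW(B) = { 'b', 'c', 'e' }
  B → ε: FIRST \ {ε} = { } — this is the only nullable alternative, skip
  B → T P: FIRST \ {ε} = { 'b', 'c', 'e' } — overlaps FOLLOW(B) on { 'b', 'c', 'e' }: CONFLICT
  B → c L: FIRST \ {ε} = { 'c' } — overlaps FOLLOW(B) on { 'c' }: CONFLICT

L: nullable alternative(s) L → ε; FOLLOW(L) = { '+', 'b', 'c', 'e' }
  L → T + L: FIRST \ {ε} = { 'b', 'c', 'e' } — overlaps FOLLOW(L) on { 'b', 'c', 'e' }: CONFLICT
  L → ε: FIRST \ {ε} = { } — this is the only nullable alternative, skip

P, T have no nullable alternative, so no FIRST/FOLLOW check is needed there.

So the grammar has 3 FIRST/FOLLOW conflicts (marked CONFLICT above).

Answer: Yes. L → T '+' L with FOLLOW(L) on { 'b', 'c', 'e' }; B → T P with FOLLOW(B) on { 'b', 'c', 'e' }; B → c L with FOLLOW(B) on { 'c' }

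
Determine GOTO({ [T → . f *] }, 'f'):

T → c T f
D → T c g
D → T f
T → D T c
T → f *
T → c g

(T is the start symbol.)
GOTO(I, 'f') = CLOSURE({ [A → αX.β] : [A → α.Xβ] ∈ I, X = 'f' })

Items with dot before 'f', with the dot advanced:
  [T → . f *] → [T → f . *]
Closure adds nothing (no advanced item has the dot before a non-terminal).

GOTO = { [T → f . *] }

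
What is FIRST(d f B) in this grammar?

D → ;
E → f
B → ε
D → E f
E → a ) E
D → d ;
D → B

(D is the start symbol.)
{ 'd' }

To compute FIRST(d f B), process the symbols left to right:
Symbol d is a terminal. Add 'd' and stop.
FIRST(d f B) = { 'd' }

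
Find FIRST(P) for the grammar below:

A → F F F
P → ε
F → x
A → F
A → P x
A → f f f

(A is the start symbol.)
{ ε }

To compute FIRST(P), examine every production with P on the left-hand side, reading each right-hand side left to right until a non-nullable symbol is reached.

From P → ε:
  - ε-production, so ε ∈ FIRST(P)

Collecting: FIRST(P) = { ε }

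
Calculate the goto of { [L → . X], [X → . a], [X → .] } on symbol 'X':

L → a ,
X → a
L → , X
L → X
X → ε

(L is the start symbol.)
{ [L → X .] }

GOTO(I, 'X') = CLOSURE({ [A → αX.β] : [A → α.Xβ] ∈ I, X = 'X' })

Items with dot before 'X', with the dot advanced:
  [L → . X] → [L → X .]
Closure adds nothing (no advanced item has the dot before a non-terminal).

GOTO = { [L → X .] }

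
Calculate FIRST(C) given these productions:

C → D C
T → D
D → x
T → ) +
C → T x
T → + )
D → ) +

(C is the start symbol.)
{ ')', '+', 'x' }

FIRST sets of the other non-terminals involved (by the same procedure, iterated to a fixed point):
  FIRST(D) = { ')', 'x' }
  FIRST(T) = { ')', '+', 'x' }

From C → D C:
  - D is a non-terminal: add FIRST(D) \ {ε} = { ')', 'x' }
    D is not nullable, so stop
From C → T x:
  - T is a non-terminal: add FIRST(T) \ {ε} = { ')', '+', 'x' }
    T is not nullable, so stop

Collecting: FIRST(C) = { ')', '+', 'x' }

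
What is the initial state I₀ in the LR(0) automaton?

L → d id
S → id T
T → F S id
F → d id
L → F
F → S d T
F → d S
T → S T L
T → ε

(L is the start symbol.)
First, augment the grammar with L' → L
I₀ = CLOSURE({ [L' → . L] }):
  [L' → . L] has the dot before L: add [L → . d id], [L → . F]
  [L → . F] has the dot before F: add [F → . d id], [F → . S d T], [F → . d S]
  [F → . S d T] has the dot before S: add [S → . id T]
No further items can be added.

I₀ = { [F → . S d T], [F → . d S], [F → . d id], [L → . F], [L → . d id], [L' → . L], [S → . id T] }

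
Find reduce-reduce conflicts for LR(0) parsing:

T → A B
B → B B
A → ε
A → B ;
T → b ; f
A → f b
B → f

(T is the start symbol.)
No reduce-reduce conflicts

A reduce-reduce conflict occurs when an LR(0) state has two complete items [A → α .] and [B → β .] — both call for a reduction, and with no lookahead the parser cannot choose between them.

Augment with T' → T and build the canonical LR(0) collection (I0 = CLOSURE({[T' → . T]}), then GOTO on every symbol after a dot until no new states appear). It has 13 states:
  I0: { [A → . B ;], [A → . f b], [A → .], [B → . B B], [B → . f], [T → . A B], [T → . b ; f], [T' → . T] }  — shift, reduce
  I1: { [B → . B B], [B → . f], [T → A . B] }  — shift
  I2: { [A → B . ;], [B → . B B], [B → . f], [B → B . B] }  — shift
  I3: { [T' → T .] }  — accept
  I4: { [T → b . ; f] }  — shift
  I5: { [A → f . b], [B → f .] }  — shift, reduce
  I6: { [A → f b .] }  — reduce
  I7: { [T → b ; . f] }  — shift
  I8: { [T → b ; f .] }  — reduce
  I9: { [A → B ; .] }  — reduce
  I10: { [B → . B B], [B → . f], [B → B . B], [B → B B .] }  — shift, reduce
  I11: { [B → f .] }  — reduce
  I12: { [B → . B B], [B → . f], [B → B . B], [T → A B .] }  — shift, reduce

No state contains more than one complete item.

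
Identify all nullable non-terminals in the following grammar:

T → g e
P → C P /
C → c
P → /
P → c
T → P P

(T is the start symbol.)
None

A non-terminal is nullable if it can derive ε (the empty string): either it has an ε-production, or it has a production whose right-hand side consists entirely of nullable non-terminals.

There are no ε-productions, so no non-terminal can derive ε.
No non-terminals are nullable.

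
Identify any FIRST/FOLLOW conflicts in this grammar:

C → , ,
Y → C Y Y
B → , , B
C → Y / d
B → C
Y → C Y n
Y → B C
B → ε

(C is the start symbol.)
Yes. B → ',' ',' B with FOLLOW(B) on { ',' }; B → C with FOLLOW(B) on { ',' }

A FIRST/FOLLOW conflict occurs when a non-terminal N has a nullable alternative N → β (β ⇒* ε) and another alternative N → α with FIRST(α) ∩ FOLLOW(N) ≠ ∅: on such a lookahead the parser cannot decide between expanding α and letting N vanish via β.

Nullable non-terminals: B.
FIRST sets used below: FIRST(C) = { ',' }

B: nullable alternative(s) B → ε; FOLLOW(B) = { ',' }
  B → , , B: FIRST \ {ε} = { ',' } — overlaps FOLLOW(B) on { ',' }: CONFLICT
  B → C: FIRST \ {ε} = { ',' } — overlaps FOLLOW(B) on { ',' }: CONFLICT
  B → ε: FIRST \ {ε} = { } — this is the only nullable alternative, skip

C, Y have no nullable alternative, so no FIRST/FOLLOW check is needed there.

So the grammar has 2 FIRST/FOLLOW conflicts (marked CONFLICT above).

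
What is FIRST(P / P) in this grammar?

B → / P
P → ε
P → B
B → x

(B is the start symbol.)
FIRST sets of the non-terminals involved (from the grammar, by fixed-point iteration):
  FIRST(P) = { '/', 'x', ε }

To compute FIRST(P / P), process the symbols left to right:
Symbol P is a non-terminal. Add FIRST(P) \ {ε} = { '/', 'x' }
P is nullable (ε ∈ FIRST(P)), continue to the next symbol.
Symbol / is a terminal. Add '/' and stop.
FIRST(P / P) = { '/', 'x' }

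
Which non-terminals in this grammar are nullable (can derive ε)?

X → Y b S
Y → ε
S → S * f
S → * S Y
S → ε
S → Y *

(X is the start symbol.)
{ 'S', 'Y' }

A non-terminal is nullable if it can derive ε (the empty string): either it has an ε-production, or it has a production whose right-hand side consists entirely of nullable non-terminals.

ε-productions: Y → ε, S → ε
So Y, S are immediately nullable.
No further non-terminal can be added: every production for the remaining non-terminals contains a terminal or a non-nullable non-terminal.
Nullable = { 'S', 'Y' }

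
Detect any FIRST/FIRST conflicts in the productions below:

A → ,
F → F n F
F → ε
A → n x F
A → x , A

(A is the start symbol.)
No FIRST/FIRST conflicts.

A FIRST/FIRST conflict occurs when two productions N → α and N → β for the same non-terminal have FIRST(α) ∩ FIRST(β) ≠ ∅ (with ε ∈ FIRST of a nullable right-hand side, so two nullable alternatives also conflict).

FIRST sets of the non-terminals at (or reachable through a nullable prefix from) the front of some alternative:
  FIRST(F) = { 'n', ε }

Productions for A:
  A → ,: FIRST = { ',' }
  A → n x F: FIRST = { 'n' }
  A → x , A: FIRST = { 'x' }
Productions for F:
  F → F n F: FIRST = { 'n' }
  F → ε: FIRST = { ε }

All alternatives of each non-terminal have pairwise disjoint FIRST sets.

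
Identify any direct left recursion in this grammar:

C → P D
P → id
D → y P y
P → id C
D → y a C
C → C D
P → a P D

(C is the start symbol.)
C → P D: starts with P
P → id: starts with id
D → y P y: starts with y
P → id C: starts with id
D → y a C: starts with y
C → C D: LEFT RECURSIVE (starts with C)
P → a P D: starts with a

The grammar has direct left recursion on: C.

Answer: Yes, C is left-recursive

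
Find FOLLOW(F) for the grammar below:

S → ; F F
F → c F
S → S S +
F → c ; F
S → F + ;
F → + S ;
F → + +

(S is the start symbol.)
{ $, '+', ';', 'c' }

To compute FOLLOW(F), find every occurrence of F on a right-hand side N → α F β: add FIRST(β) \ {ε}, and if β is empty or nullable also add FOLLOW(N). Iterate to a fixed point.

In S → ; F F: F is followed by F, add FIRST(F) \ {ε} = { '+', 'c' }
In S → ; F F: F is at the end, add FOLLOW(S)
In F → c F: F is at the end; this adds FOLLOW(F) to itself — nothing new
In F → c ; F: F is at the end; this adds FOLLOW(F) to itself — nothing new
In S → F + ;: F is followed by '+' ';', add FIRST('+' ';') \ {ε} = { '+' }

The FOLLOW sets referred to above (computed the same way, to a fixed point):
  FOLLOW(S) = { $, '+', ';', 'c' }

Taking the union: FOLLOW(F) = { $, '+', ';', 'c' }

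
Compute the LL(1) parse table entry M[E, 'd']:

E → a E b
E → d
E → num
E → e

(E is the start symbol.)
E → d

To find M[E, 'd'], we find productions for E where 'd' is in the predict set (PREDICT(N → α) = (FIRST(α) \ {ε}) ∪ (FOLLOW(N) if α ⇒* ε)).

E → a E b: PREDICT = { 'a' }
E → d: PREDICT = { 'd' }
  'd' is in predict set, so this production goes in M[E, 'd']
E → num: PREDICT = { 'num' }
E → e: PREDICT = { 'e' }

M[E, 'd'] = E → d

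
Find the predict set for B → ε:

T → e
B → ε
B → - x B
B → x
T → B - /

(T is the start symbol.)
PREDICT(B → ε) = (FIRST(RHS) \ {ε}) ∪ (FOLLOW(B) if ε ∈ FIRST(RHS), i.e. RHS ⇒* ε)
The right-hand side is ε (FIRST(ε) = { ε }), so the predict set is FOLLOW(B) = { '-' }
PREDICT(B → ε) = { '-' }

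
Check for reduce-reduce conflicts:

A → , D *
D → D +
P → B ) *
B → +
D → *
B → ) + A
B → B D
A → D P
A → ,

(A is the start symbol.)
Yes — I6: [B → + .] vs [D → D + .]

A reduce-reduce conflict occurs when an LR(0) state has two complete items [A → α .] and [B → β .] — both call for a reduction, and with no lookahead the parser cannot choose between them.

Augment with A' → A and build the canonical LR(0) collection (I0 = CLOSURE({[A' → . A]}), then GOTO on every symbol after a dot until no new states appear). It has 17 states:
  I0: { [A → . , D *], [A → . ,], [A → . D P], [A' → . A], [D → . *], [D → . D +] }  — shift
  I1: { [D → * .] }  — reduce
  I2: { [A → , . D *], [A → , .], [D → . *], [D → . D +] }  — shift, reduce
  I3: { [A' → A .] }  — accept
  I4: { [A → D . P], [B → . ) + A], [B → . +], [B → . B D], [D → D . +], [P → . B ) *] }  — shift
  I5: { [B → ) . + A] }  — shift
  I6: { [B → + .], [D → D + .] }  — 2 reduces
  I7: { [B → B . D], [D → . *], [D → . D +], [P → B . ) *] }  — shift
  I8: { [A → D P .] }  — reduce
  I9: { [P → B ) . *] }  — shift
  I10: { [B → B D .], [D → D . +] }  — shift, reduce
  I11: { [D → D + .] }  — reduce
  I12: { [P → B ) * .] }  — reduce
  I13: { [A → . , D *], [A → . ,], [A → . D P], [B → ) + . A], [D → . *], [D → . D +] }  — shift
  I14: { [B → ) + A .] }  — reduce
  I15: { [A → , D . *], [D → D . +] }  — shift
  I16: { [A → , D * .] }  — reduce

I6 contains complete items [B → + .], [D → D + .] — reduce-reduce conflict.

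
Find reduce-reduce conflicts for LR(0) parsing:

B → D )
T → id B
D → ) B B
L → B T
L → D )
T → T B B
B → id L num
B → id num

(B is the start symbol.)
A reduce-reduce conflict occurs when an LR(0) state has two complete items [A → α .] and [B → β .] — both call for a reduction, and with no lookahead the parser cannot choose between them.

Augment with B' → B and build the canonical LR(0) collection (I0 = CLOSURE({[B' → . B]}), then GOTO on every symbol after a dot until no new states appear). It has 19 states:
  I0: { [B → . D )], [B → . id L num], [B → . id num], [B' → . B], [D → . ) B B] }  — shift
  I1: { [B → . D )], [B → . id L num], [B → . id num], [D → ) . B B], [D → . ) B B] }  — shift
  I2: { [B' → B .] }  — accept
  I3: { [B → D . )] }  — shift
  I4: { [B → . D )], [B → . id L num], [B → . id num], [B → id . L num], [B → id . num], [D → . ) B B], [L → . B T], [L → . D )] }  — shift
  I5: { [L → B . T], [T → . T B B], [T → . id B] }  — shift
  I6: { [B → D . )], [L → D . )] }  — shift
  I7: { [B → id L . num] }  — shift
  I8: { [B → id num .] }  — reduce
  I9: { [B → id L num .] }  — reduce
  I10: { [B → D ) .], [L → D ) .] }  — 2 reduces
  I11: { [B → . D )], [B → . id L num], [B → . id num], [D → . ) B B], [L → B T .], [T → T . B B] }  — shift, reduce
  I12: { [B → . D )], [B → . id L num], [B → . id num], [D → . ) B B], [T → id . B] }  — shift
  I13: { [T → id B .] }  — reduce
  I14: { [B → . D )], [B → . id L num], [B → . id num], [D → . ) B B], [T → T B . B] }  — shift
  I15: { [T → T B B .] }  — reduce
  I16: { [B → D ) .] }  — reduce
  I17: { [B → . D )], [B → . id L num], [B → . id num], [D → ) B . B], [D → . ) B B] }  — shift
  I18: { [D → ) B B .] }  — reduce

I10 contains complete items [B → D ) .], [L → D ) .] — reduce-reduce conflict.

Answer: Yes — I10: [B → D ) .] vs [L → D ) .]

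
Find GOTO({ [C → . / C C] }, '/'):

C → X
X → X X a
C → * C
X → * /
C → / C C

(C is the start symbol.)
GOTO(I, '/') = CLOSURE({ [A → αX.β] : [A → α.Xβ] ∈ I, X = '/' })

Items with dot before '/', with the dot advanced:
  [C → . / C C] → [C → / . C C]
Closure of the advanced items:
  [C → / . C C] has the dot before C: add [C → . X], [C → . * C], [C → . / C C]
  [C → . X] has the dot before X: add [X → . X X a], [X → . * /]

GOTO = { [C → . * C], [C → . / C C], [C → . X], [C → / . C C], [X → . * /], [X → . X X a] }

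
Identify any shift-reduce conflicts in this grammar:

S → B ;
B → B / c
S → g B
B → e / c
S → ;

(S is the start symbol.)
Augment with S' → S and build the canonical LR(0) collection (I0 = CLOSURE({[S' → . S]}), then GOTO on every symbol after a dot until no new states appear). It has 12 states:
  I0: { [B → . B / c], [B → . e / c], [S → . ;], [S → . B ;], [S → . g B], [S' → . S] }  — shift
  I1: { [S → ; .] }  — reduce
  I2: { [B → B . / c], [S → B . ;] }  — shift
  I3: { [S' → S .] }  — accept
  I4: { [B → e . / c] }  — shift
  I5: { [B → . B / c], [B → . e / c], [S → g . B] }  — shift
  I6: { [B → B . / c], [S → g B .] }  — shift, reduce
  I7: { [B → B / . c] }  — shift
  I8: { [B → B / c .] }  — reduce
  I9: { [B → e / . c] }  — shift
  I10: { [B → e / c .] }  — reduce
  I11: { [S → B ; .] }  — reduce

I6 contains reduce item [S → g B .] and shift item [B → B . / c] — shift-reduce conflict.

Answer: Yes — I6: [S → g B .] vs [B → B . / c]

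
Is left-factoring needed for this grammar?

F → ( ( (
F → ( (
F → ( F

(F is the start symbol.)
Left-factoring is needed when two productions for the same non-terminal
share a common prefix on the right-hand side.

Productions for F:
  F → ( ( (
  F → ( (
  F → ( F

Found common prefix '(' in productions for F

Answer: Yes, F has productions with common prefix '('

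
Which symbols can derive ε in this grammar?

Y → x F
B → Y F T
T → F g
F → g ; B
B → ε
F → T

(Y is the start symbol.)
A non-terminal is nullable if it can derive ε (the empty string): either it has an ε-production, or it has a production whose right-hand side consists entirely of nullable non-terminals.

ε-productions: B → ε
So B is immediately nullable.
No further non-terminal can be added: every production for the remaining non-terminals contains a terminal or a non-nullable non-terminal.
Nullable = { 'B' }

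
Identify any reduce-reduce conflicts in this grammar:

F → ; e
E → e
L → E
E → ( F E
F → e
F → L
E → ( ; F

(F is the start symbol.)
A reduce-reduce conflict occurs when an LR(0) state has two complete items [A → α .] and [B → β .] — both call for a reduction, and with no lookahead the parser cannot choose between them.

Augment with F' → F and build the canonical LR(0) collection (I0 = CLOSURE({[F' → . F]}), then GOTO on every symbol after a dot until no new states appear). It has 14 states:
  I0: { [E → . ( ; F], [E → . ( F E], [E → . e], [F → . ; e], [F → . L], [F → . e], [F' → . F], [L → . E] }  — shift
  I1: { [E → ( . ; F], [E → ( . F E], [E → . ( ; F], [E → . ( F E], [E → . e], [F → . ; e], [F → . L], [F → . e], [L → . E] }  — shift
  I2: { [F → ; . e] }  — shift
  I3: { [L → E .] }  — reduce
  I4: { [F' → F .] }  — accept
  I5: { [F → L .] }  — reduce
  I6: { [E → e .], [F → e .] }  — 2 reduces
  I7: { [F → ; e .] }  — reduce
  I8: { [E → ( ; . F], [E → . ( ; F], [E → . ( F E], [E → . e], [F → . ; e], [F → . L], [F → . e], [F → ; . e], [L → . E] }  — shift
  I9: { [E → ( F . E], [E → . ( ; F], [E → . ( F E], [E → . e] }  — shift
  I10: { [E → ( F E .] }  — reduce
  I11: { [E → e .] }  — reduce
  I12: { [E → ( ; F .] }  — reduce
  I13: { [E → e .], [F → ; e .], [F → e .] }  — 3 reduces

I6 contains complete items [E → e .], [F → e .] — reduce-reduce conflict.
I13 contains complete items [E → e .], [F → ; e .], [F → e .] — reduce-reduce conflict.

Answer: Yes — I6: [E → e .] vs [F → e .]; I13: [E → e .] vs [F → ; e .]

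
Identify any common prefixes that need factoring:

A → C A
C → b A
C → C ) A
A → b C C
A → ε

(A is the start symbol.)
No, left-factoring is not needed

Left-factoring is needed when two productions for the same non-terminal
share a common prefix on the right-hand side.

Productions for A:
  A → C A
  A → b C C
  A → ε
Productions for C:
  C → b A
  C → C ) A

No common prefixes found.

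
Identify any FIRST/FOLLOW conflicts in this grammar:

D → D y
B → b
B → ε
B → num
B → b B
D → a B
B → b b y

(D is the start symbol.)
No FIRST/FOLLOW conflicts.

A FIRST/FOLLOW conflict occurs when a non-terminal N has a nullable alternative N → β (β ⇒* ε) and another alternative N → α with FIRST(α) ∩ FOLLOW(N) ≠ ∅: on such a lookahead the parser cannot decide between expanding α and letting N vanish via β.

Nullable non-terminals: B.

B: nullable alternative(s) B → ε; FOLLOW(B) = { $, 'y' }
  B → b: FIRST \ {ε} = { 'b' } — disjoint from FOLLOW(B)
  B → ε: FIRST \ {ε} = { } — this is the only nullable alternative, skip
  B → num: FIRST \ {ε} = { 'num' } — disjoint from FOLLOW(B)
  B → b B: FIRST \ {ε} = { 'b' } — disjoint from FOLLOW(B)
  B → b b y: FIRST \ {ε} = { 'b' } — disjoint from FOLLOW(B)

D has no nullable alternative, so no FIRST/FOLLOW check is needed there.

No FIRST/FOLLOW conflicts found.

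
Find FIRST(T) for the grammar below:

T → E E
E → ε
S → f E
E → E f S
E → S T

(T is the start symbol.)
To compute FIRST(T), examine every production with T on the left-hand side, reading each right-hand side left to right until a non-nullable symbol is reached.

FIRST sets of the other non-terminals involved (by the same procedure, iterated to a fixed point):
  FIRST(E) = { 'f', ε }

From T → E E:
  - E is a non-terminal: add FIRST(E) \ {ε} = { 'f' }
    E is nullable, so continue to the next symbol
  - E is a non-terminal: add FIRST(E) \ {ε} = { 'f' }
    E is nullable and nothing follows, so the whole right-hand side can vanish: ε ∈ FIRST(T)

Collecting: FIRST(T) = { 'f', ε }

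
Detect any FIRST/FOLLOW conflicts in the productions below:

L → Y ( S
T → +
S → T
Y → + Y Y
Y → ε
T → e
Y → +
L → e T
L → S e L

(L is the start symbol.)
A FIRST/FOLLOW conflict occurs when a non-terminal N has a nullable alternative N → β (β ⇒* ε) and another alternative N → α with FIRST(α) ∩ FOLLOW(N) ≠ ∅: on such a lookahead the parser cannot decide between expanding α and letting N vanish via β.

Nullable non-terminals: Y.

Y: nullable alternative(s) Y → ε; FOLLOW(Y) = { '(', '+' }
  Y → + Y Y: FIRST \ {ε} = { '+' } — overlaps FOLLOW(Y) on { '+' }: CONFLICT
  Y → ε: FIRST \ {ε} = { } — this is the only nullable alternative, skip
  Y → +: FIRST \ {ε} = { '+' } — overlaps FOLLOW(Y) on { '+' }: CONFLICT

L, S, T have no nullable alternative, so no FIRST/FOLLOW check is needed there.

So the grammar has 2 FIRST/FOLLOW conflicts (marked CONFLICT above).

Answer: Yes. Y → '+' Y Y with FOLLOW(Y) on { '+' }; Y → '+' with FOLLOW(Y) on { '+' }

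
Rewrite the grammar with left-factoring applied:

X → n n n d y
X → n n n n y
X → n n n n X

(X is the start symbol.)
X → n n n X'
X' → d y
X' → n X''
X'' → y
X'' → X

Left-factoring transforms A → αβ₁ | αβ₂ into A → αA' and A' → β₁ | β₂
(α is the longest common prefix among the alternatives). Repeat until
no nonterminal has two alternatives with a common prefix.

Round 1: X has alternatives sharing prefix 'n n n'. Introduce X': X → n n n X'
  Add: X' → d y
  Add: X' → n y
  Add: X' → n X

Round 2: X' has alternatives sharing prefix 'n'. Introduce X'': X' → n X''
  Add: X'' → y
  Add: X'' → X

No remaining common prefixes — done.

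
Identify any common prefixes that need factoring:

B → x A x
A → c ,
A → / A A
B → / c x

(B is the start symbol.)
No, left-factoring is not needed

Left-factoring is needed when two productions for the same non-terminal
share a common prefix on the right-hand side.

Productions for B:
  B → x A x
  B → / c x
Productions for A:
  A → c ,
  A → / A A

No common prefixes found.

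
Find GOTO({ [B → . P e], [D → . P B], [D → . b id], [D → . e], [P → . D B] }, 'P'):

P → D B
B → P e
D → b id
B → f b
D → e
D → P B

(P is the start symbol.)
GOTO(I, 'P') = CLOSURE({ [A → αX.β] : [A → α.Xβ] ∈ I, X = 'P' })

Items with dot before 'P', with the dot advanced:
  [B → . P e] → [B → P . e]
  [D → . P B] → [D → P . B]
Closure of the advanced items:
  [D → P . B] has the dot before B: add [B → . P e], [B → . f b]
  [B → . P e] has the dot before P: add [P → . D B]
  [P → . D B] has the dot before D: add [D → . b id], [D → . e], [D → . P B]

GOTO = { [B → . P e], [B → . f b], [B → P . e], [D → . P B], [D → . b id], [D → . e], [D → P . B], [P → . D B] }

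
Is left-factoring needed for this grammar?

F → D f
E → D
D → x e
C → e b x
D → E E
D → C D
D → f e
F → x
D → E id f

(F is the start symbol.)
Left-factoring is needed when two productions for the same non-terminal
share a common prefix on the right-hand side.

Productions for F:
  F → D f
  F → x
Productions for D:
  D → x e
  D → E E
  D → C D
  D → f e
  D → E id f

Found common prefix 'E' in productions for D

Answer: Yes, D has productions with common prefix 'E'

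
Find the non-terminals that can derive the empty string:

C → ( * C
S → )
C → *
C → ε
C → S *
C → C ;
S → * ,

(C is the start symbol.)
A non-terminal is nullable if it can derive ε (the empty string): either it has an ε-production, or it has a production whose right-hand side consists entirely of nullable non-terminals.

ε-productions: C → ε
So C is immediately nullable.
No further non-terminal can be added: every production for the remaining non-terminals contains a terminal or a non-nullable non-terminal.
Nullable = { 'C' }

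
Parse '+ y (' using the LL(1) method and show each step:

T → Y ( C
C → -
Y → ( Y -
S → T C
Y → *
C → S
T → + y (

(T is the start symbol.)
LL(1) parsing maintains a stack (initially the start symbol over $) and the input. At each step: if the stack top is a terminal, match it against the current input token; if it is a non-terminal N, replace it with the RHS of M[N, lookahead] (the unique production whose predict set contains the lookahead).

Stack is shown with the top on the left.

Stack    Input    Action
------------------------
T $      + y ( $  output T → + y (
+ y ( $  + y ( $  match '+'
y ( $    y ( $    match 'y'
( $      ( $      match '('
$        $        accept

The string is accepted.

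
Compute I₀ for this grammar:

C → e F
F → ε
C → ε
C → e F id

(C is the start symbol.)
{ [C → . e F id], [C → . e F], [C → .], [C' → . C] }

First, augment the grammar with C' → C
I₀ = CLOSURE({ [C' → . C] }):
  [C' → . C] has the dot before C: add [C → . e F], [C → .], [C → . e F id]
No further items can be added.

I₀ = { [C → . e F id], [C → . e F], [C → .], [C' → . C] }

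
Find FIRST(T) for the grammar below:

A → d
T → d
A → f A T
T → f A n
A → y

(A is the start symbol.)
{ 'd', 'f' }

To compute FIRST(T), examine every production with T on the left-hand side, reading each right-hand side left to right until a non-nullable symbol is reached.

From T → d:
  - d is a terminal: add 'd' and stop
From T → f A n:
  - f is a terminal: add 'f' and stop

Collecting: FIRST(T) = { 'd', 'f' }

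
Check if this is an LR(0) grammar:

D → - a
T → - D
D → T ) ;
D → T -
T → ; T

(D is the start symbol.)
Yes, the grammar is LR(0)

A grammar is LR(0) if no state in the canonical LR(0) collection has:
  - both a shift item (dot before a terminal) and a complete item (shift-reduce conflict), or
  - two or more complete items (reduce-reduce conflict; the accept item [D' → D .] counts as a complete item here).

Augment with D' → D and build the canonical LR(0) collection (I0 = CLOSURE({[D' → . D]}), then GOTO on every symbol after a dot until no new states appear). It has 12 states:
  I0: { [D → . - a], [D → . T ) ;], [D → . T -], [D' → . D], [T → . - D], [T → . ; T] }  — shift
  I1: { [D → - . a], [D → . - a], [D → . T ) ;], [D → . T -], [T → - . D], [T → . - D], [T → . ; T] }  — shift
  I2: { [T → . - D], [T → . ; T], [T → ; . T] }  — shift
  I3: { [D' → D .] }  — accept
  I4: { [D → T . ) ;], [D → T . -] }  — shift
  I5: { [D → T ) . ;] }  — shift
  I6: { [D → T - .] }  — reduce
  I7: { [D → T ) ; .] }  — reduce
  I8: { [D → . - a], [D → . T ) ;], [D → . T -], [T → - . D], [T → . - D], [T → . ; T] }  — shift
  I9: { [T → ; T .] }  — reduce
  I10: { [T → - D .] }  — reduce
  I11: { [D → - a .] }  — reduce

Every state is either a pure shift/goto state or contains exactly one complete item and nothing to shift — no conflicts. The grammar is LR(0).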